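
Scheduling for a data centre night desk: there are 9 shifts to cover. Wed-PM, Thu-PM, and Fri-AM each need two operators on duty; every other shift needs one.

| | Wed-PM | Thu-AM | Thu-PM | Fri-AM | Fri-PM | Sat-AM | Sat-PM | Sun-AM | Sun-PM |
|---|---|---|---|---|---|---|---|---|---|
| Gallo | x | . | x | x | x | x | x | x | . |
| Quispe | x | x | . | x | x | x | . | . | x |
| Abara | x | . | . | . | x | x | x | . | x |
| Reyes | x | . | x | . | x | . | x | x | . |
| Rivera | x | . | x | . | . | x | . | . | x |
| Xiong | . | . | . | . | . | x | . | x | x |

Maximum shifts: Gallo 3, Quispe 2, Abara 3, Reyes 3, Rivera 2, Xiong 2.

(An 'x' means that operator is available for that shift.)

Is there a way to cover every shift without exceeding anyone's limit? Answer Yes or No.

Yes

Thu-AM can only be covered by Quispe, so that assignment is forced.
Fri-AM can only be covered by Gallo and Quispe, so that assignment is forced.
One valid schedule: Wed-PM→Reyes+Rivera, Thu-AM→Quispe, Thu-PM→Gallo+Reyes, Fri-AM→Gallo+Quispe, Fri-PM→Abara, Sat-AM→Abara, Sat-PM→Gallo, Sun-AM→Reyes, Sun-PM→Abara.
Loads: Gallo 3/3, Quispe 2/2, Abara 3/3, Reyes 3/3, Rivera 1/2, Xiong 0/2 — all within limits.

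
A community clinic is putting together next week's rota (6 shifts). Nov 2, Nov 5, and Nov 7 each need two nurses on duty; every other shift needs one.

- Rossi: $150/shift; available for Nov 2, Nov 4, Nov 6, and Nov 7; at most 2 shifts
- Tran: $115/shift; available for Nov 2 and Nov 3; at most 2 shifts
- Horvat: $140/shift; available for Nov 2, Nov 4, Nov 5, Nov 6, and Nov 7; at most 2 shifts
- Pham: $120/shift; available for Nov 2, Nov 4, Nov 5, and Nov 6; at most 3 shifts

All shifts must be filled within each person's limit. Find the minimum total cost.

$1170

Nov 3 can only be covered by Tran, so that assignment is forced.
Nov 5 can only be covered by Horvat and Pham, so that assignment is forced.
Nov 7 can only be covered by Rossi and Horvat, so that assignment is forced.
Picking the cheapest available nurse for each shift independently would cost $1140, but that ignores the shift limits.
An optimal schedule: Nov 2→Tran+Pham, Nov 3→Tran, Nov 4→Rossi, Nov 5→Horvat+Pham, Nov 6→Pham, Nov 7→Rossi+Horvat.
Total: 115 + 120 + 115 + 150 + 140 + 120 + 120 + 150 + 140 = $1170.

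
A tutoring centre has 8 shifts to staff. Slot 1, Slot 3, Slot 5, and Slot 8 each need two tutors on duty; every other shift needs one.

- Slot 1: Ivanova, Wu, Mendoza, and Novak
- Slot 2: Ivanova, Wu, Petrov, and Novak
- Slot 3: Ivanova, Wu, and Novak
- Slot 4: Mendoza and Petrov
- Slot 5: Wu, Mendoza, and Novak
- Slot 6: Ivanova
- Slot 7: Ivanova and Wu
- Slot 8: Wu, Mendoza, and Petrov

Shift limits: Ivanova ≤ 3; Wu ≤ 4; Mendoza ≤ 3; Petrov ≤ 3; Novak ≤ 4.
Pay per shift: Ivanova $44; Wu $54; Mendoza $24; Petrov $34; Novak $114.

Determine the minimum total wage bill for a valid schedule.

$468

Slot 6 can only be covered by Ivanova, so that assignment is forced.
Picking the cheapest available tutor for each shift independently would cost $448, but that ignores the shift limits.
An optimal schedule: Slot 1→Mendoza+Wu, Slot 2→Petrov, Slot 3→Ivanova+Wu, Slot 4→Petrov, Slot 5→Mendoza+Wu, Slot 6→Ivanova, Slot 7→Ivanova, Slot 8→Mendoza+Petrov.
Total: 24 + 54 + 34 + 44 + 54 + 34 + 24 + 54 + 44 + 44 + 24 + 34 = $468.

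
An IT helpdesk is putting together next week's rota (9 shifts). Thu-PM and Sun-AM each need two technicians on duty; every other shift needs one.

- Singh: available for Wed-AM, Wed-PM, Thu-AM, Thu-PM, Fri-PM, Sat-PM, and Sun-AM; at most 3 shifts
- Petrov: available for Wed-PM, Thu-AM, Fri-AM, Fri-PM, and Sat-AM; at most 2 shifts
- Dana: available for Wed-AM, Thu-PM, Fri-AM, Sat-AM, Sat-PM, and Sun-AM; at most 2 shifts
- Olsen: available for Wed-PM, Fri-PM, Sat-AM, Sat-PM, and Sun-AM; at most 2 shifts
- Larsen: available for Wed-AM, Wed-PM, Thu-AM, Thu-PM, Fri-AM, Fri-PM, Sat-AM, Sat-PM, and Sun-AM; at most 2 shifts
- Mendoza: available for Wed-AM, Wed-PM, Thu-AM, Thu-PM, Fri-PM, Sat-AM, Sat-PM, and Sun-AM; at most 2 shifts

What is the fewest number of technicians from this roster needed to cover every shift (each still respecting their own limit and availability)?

11 slots to fill and no one can take more than 3, so at least ⌈11/3⌉ = 4 technicians are needed.
Any 4 technicians together have capacity at most 3+2+2+2 = 9 < 11 slots, so 4 can never suffice.
Singh, Petrov, Dana, Olsen, and Larsen alone can cover everything: Wed-AM→Singh, Wed-PM→Petrov, Thu-AM→Singh, Thu-PM→Singh+Dana, Fri-AM→Petrov, Fri-PM→Olsen, Sat-AM→Dana, Sat-PM→Larsen, Sun-AM→Olsen+Larsen.

5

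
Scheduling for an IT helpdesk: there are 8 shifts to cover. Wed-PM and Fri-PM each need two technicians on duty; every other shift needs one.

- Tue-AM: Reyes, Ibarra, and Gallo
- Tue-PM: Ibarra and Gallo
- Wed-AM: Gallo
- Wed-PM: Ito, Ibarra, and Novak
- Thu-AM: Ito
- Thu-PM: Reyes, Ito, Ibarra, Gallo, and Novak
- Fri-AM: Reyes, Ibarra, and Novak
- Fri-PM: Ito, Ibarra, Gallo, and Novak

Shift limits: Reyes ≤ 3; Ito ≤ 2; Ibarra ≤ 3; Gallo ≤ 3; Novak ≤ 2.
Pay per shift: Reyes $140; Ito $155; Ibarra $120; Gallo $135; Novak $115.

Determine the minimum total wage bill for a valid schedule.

$1290

Wed-AM can only be covered by Gallo, so that assignment is forced.
Thu-AM can only be covered by Ito, so that assignment is forced.
Picking the cheapest available technician for each shift independently would cost $1230, but that ignores the shift limits.
An optimal schedule: Tue-AM→Ibarra, Tue-PM→Ibarra, Wed-AM→Gallo, Wed-PM→Novak+Ibarra, Thu-AM→Ito, Thu-PM→Gallo, Fri-AM→Reyes, Fri-PM→Novak+Gallo.
Total: 120 + 120 + 135 + 115 + 120 + 155 + 135 + 140 + 115 + 135 = $1290.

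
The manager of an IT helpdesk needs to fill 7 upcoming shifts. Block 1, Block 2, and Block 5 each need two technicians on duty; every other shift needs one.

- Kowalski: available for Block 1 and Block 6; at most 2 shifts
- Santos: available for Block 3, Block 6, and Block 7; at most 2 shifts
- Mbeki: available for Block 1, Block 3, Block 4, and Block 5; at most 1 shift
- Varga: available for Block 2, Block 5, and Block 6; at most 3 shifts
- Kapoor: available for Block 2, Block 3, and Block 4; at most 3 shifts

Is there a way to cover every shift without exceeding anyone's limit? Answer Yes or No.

Total capacity is 11 and 10 slots are needed, so capacity alone doesn't rule it out.
Shifts {Block 1, Block 5} need 4 worker-slots in total, but the technicians available for any of those shifts (Kowalski, Mbeki, and Varga) can supply at most 3 among them. So no valid schedule exists.

No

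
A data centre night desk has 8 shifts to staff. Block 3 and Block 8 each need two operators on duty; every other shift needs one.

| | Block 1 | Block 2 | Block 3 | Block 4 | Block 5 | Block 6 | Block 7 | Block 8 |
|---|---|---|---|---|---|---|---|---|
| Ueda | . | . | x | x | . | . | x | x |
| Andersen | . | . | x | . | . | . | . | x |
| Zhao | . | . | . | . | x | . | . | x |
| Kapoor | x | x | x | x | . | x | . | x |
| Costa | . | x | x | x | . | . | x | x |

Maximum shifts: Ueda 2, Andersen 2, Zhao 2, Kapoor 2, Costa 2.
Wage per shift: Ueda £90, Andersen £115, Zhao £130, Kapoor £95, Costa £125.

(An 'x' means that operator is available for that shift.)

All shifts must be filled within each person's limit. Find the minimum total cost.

Block 1 can only be covered by Kapoor, so that assignment is forced.
Block 5 can only be covered by Zhao, so that assignment is forced.
Block 6 can only be covered by Kapoor, so that assignment is forced.
Picking the cheapest available operator for each shift independently would cost £965, but that ignores the shift limits.
An optimal schedule: Block 1→Kapoor, Block 2→Costa, Block 3→Andersen+Costa, Block 4→Ueda, Block 5→Zhao, Block 6→Kapoor, Block 7→Ueda, Block 8→Andersen+Zhao.
Total: 95 + 125 + 115 + 125 + 90 + 130 + 95 + 90 + 115 + 130 = £1110.

£1110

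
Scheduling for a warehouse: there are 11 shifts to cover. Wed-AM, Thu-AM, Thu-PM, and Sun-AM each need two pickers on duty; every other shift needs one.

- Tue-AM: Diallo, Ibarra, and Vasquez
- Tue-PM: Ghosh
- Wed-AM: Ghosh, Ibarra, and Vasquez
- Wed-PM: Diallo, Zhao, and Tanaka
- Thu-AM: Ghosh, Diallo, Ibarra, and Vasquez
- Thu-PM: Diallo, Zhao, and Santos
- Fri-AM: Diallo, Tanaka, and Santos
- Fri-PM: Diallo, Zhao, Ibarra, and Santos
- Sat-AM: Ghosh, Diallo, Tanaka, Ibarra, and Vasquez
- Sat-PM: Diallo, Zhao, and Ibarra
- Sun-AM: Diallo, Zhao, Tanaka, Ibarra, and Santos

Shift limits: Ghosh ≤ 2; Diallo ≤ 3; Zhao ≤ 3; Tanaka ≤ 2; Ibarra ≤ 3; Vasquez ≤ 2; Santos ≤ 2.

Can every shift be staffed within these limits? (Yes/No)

Yes

Tue-PM can only be covered by Ghosh, so that assignment is forced.
One valid schedule: Tue-AM→Diallo, Tue-PM→Ghosh, Wed-AM→Ghosh+Ibarra, Wed-PM→Diallo, Thu-AM→Ibarra+Vasquez, Thu-PM→Diallo+Zhao, Fri-AM→Tanaka, Fri-PM→Zhao, Sat-AM→Tanaka, Sat-PM→Zhao, Sun-AM→Ibarra+Santos.
Loads: Ghosh 2/2, Diallo 3/3, Zhao 3/3, Tanaka 2/2, Ibarra 3/3, Vasquez 1/2, Santos 1/2 — all within limits.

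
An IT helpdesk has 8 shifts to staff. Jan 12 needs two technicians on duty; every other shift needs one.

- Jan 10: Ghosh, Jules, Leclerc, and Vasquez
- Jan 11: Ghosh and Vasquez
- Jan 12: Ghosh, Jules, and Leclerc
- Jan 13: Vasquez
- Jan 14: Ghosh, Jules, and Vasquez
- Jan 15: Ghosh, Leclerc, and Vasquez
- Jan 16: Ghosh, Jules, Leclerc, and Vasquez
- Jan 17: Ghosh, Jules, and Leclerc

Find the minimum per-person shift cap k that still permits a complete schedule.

3

With 4 technicians and 9 worker-slots to fill, someone must work at least ⌈9/4⌉ = 3 shifts, so k ≥ 3.
k = 3 works: Jan 10→Jules, Jan 11→Ghosh, Jan 12→Ghosh+Jules, Jan 13→Vasquez, Jan 14→Ghosh, Jan 15→Leclerc, Jan 16→Leclerc, Jan 17→Jules.
Loads: Ghosh 3, Jules 3, Leclerc 2, Vasquez 1 — all ≤ 3.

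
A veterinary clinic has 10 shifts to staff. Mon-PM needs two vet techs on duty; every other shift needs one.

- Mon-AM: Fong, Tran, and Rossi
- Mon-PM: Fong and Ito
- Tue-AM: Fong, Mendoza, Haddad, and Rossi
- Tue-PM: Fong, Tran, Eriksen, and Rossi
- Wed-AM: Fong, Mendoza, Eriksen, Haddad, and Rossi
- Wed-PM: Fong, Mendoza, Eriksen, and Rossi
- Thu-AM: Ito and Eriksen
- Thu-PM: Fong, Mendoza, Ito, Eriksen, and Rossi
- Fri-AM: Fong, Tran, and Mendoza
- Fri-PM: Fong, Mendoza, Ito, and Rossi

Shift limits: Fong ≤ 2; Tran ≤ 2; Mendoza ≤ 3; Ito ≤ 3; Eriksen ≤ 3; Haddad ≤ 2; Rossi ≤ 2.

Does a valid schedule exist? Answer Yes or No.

Yes

Mon-PM can only be covered by Fong and Ito, so that assignment is forced.
One valid schedule: Mon-AM→Fong, Mon-PM→Fong+Ito, Tue-AM→Mendoza, Tue-PM→Tran, Wed-AM→Eriksen, Wed-PM→Mendoza, Thu-AM→Ito, Thu-PM→Ito, Fri-AM→Tran, Fri-PM→Mendoza.
Loads: Fong 2/2, Tran 2/2, Mendoza 3/3, Ito 3/3, Eriksen 1/3, Haddad 0/2, Rossi 0/2 — all within limits.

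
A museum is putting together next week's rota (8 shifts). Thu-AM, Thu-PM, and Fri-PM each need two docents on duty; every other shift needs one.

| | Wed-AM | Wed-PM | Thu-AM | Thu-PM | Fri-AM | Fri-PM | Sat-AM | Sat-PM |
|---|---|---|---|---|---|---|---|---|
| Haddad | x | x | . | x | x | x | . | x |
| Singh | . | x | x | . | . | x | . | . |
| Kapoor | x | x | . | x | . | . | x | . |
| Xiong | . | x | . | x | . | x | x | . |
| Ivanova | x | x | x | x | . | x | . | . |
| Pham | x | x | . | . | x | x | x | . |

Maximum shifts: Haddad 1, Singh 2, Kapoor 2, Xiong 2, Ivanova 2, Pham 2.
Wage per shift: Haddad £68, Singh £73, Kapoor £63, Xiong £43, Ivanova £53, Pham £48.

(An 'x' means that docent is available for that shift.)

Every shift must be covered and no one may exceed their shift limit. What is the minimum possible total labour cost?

Thu-AM can only be covered by Singh and Ivanova, so that assignment is forced.
Sat-PM can only be covered by Haddad, so that assignment is forced.
Picking the cheapest available docent for each shift independently would cost £563, but that ignores the shift limits.
An optimal schedule: Wed-AM→Kapoor, Wed-PM→Singh, Thu-AM→Singh+Ivanova, Thu-PM→Xiong+Ivanova, Fri-AM→Pham, Fri-PM→Xiong+Pham, Sat-AM→Kapoor, Sat-PM→Haddad.
Total: 63 + 73 + 73 + 53 + 43 + 53 + 48 + 43 + 48 + 63 + 68 = £628.

£628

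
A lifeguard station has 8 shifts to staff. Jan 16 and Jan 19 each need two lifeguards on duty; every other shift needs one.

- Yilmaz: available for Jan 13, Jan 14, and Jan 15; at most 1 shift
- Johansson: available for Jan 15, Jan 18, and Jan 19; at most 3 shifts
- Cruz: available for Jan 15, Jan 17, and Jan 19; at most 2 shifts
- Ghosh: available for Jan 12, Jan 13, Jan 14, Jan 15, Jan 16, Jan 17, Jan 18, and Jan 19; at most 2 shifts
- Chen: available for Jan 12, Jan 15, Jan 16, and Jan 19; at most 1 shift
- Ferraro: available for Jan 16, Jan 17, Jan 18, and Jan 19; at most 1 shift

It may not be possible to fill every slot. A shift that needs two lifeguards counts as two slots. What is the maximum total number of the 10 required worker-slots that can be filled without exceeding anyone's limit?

10

Total capacity across all lifeguards is 1+3+2+2+1+1 = 10, and 10 slots are needed, so at most 10 can be filled.
An assignment achieving 10: Jan 12→Ghosh, Jan 13→Yilmaz, Jan 14→Ghosh, Jan 15→Johansson, Jan 16→Chen+Ferraro, Jan 17→Cruz, Jan 18→Johansson, Jan 19→Johansson+Cruz.
Loads: Yilmaz 1/1, Johansson 3/3, Cruz 2/2, Ghosh 2/2, Chen 1/1, Ferraro 1/1.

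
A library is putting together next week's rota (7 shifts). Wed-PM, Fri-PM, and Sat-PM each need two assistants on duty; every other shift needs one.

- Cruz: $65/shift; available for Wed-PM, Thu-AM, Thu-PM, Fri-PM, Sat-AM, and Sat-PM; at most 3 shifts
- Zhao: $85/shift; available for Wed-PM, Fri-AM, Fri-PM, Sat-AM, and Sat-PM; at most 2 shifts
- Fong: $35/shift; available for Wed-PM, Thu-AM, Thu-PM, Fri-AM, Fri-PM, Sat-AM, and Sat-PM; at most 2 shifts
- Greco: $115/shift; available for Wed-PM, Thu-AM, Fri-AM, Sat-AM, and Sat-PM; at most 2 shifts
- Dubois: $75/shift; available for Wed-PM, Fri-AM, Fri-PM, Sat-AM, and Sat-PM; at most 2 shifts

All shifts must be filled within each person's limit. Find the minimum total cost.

$700

Picking the cheapest available assistant for each shift independently would cost $440, but that ignores the shift limits.
An optimal schedule: Wed-PM→Cruz+Zhao, Thu-AM→Fong, Thu-PM→Fong, Fri-AM→Dubois, Fri-PM→Cruz+Dubois, Sat-AM→Cruz, Sat-PM→Zhao+Greco.
Total: 65 + 85 + 35 + 35 + 75 + 65 + 75 + 65 + 85 + 115 = $700.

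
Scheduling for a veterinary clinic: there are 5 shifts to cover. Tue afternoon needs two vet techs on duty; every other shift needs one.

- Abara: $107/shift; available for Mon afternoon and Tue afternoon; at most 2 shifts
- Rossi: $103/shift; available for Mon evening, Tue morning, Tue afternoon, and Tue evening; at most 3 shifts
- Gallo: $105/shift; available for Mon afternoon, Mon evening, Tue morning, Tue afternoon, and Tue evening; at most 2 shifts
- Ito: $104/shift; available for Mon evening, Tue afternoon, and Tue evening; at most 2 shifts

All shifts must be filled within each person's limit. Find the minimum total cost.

$622

Picking the cheapest available vet tech for each shift independently would cost $621, but that ignores the shift limits.
An optimal schedule: Mon afternoon→Gallo, Mon evening→Rossi, Tue morning→Rossi, Tue afternoon→Rossi+Ito, Tue evening→Ito.
Total: 105 + 103 + 103 + 103 + 104 + 104 = $622.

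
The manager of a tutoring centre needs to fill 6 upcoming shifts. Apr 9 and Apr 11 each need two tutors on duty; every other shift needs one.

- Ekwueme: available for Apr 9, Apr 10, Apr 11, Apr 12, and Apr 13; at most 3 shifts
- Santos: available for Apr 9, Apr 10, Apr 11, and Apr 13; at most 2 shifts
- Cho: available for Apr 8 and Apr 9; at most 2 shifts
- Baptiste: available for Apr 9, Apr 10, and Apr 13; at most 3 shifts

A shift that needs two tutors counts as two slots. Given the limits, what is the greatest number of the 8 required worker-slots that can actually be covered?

8

Total capacity across all tutors is 3+2+2+3 = 10, and 8 slots are needed, so at most 8 can be filled.
An assignment achieving 8: Apr 8→Cho, Apr 9→Cho+Baptiste, Apr 10→Ekwueme, Apr 11→Ekwueme+Santos, Apr 12→Ekwueme, Apr 13→Santos.
Loads: Ekwueme 3/3, Santos 2/2, Cho 2/2, Baptiste 1/3.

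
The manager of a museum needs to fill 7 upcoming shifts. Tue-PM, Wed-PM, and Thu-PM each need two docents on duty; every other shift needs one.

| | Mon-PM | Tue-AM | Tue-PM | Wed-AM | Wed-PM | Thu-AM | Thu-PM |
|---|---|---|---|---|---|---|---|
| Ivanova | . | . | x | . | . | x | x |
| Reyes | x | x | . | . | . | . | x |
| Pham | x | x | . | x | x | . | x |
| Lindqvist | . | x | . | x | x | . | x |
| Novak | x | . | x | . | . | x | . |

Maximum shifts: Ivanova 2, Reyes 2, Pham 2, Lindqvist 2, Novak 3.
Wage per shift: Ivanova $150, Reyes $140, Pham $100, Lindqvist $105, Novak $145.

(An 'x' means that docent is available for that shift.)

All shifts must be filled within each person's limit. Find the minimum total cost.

$1275

Tue-PM can only be covered by Ivanova and Novak, so that assignment is forced.
Wed-PM can only be covered by Pham and Lindqvist, so that assignment is forced.
Picking the cheapest available docent for each shift independently would cost $1150, but that ignores the shift limits.
An optimal schedule: Mon-PM→Novak, Tue-AM→Reyes, Tue-PM→Novak+Ivanova, Wed-AM→Pham, Wed-PM→Pham+Lindqvist, Thu-AM→Novak, Thu-PM→Lindqvist+Reyes.
Total: 145 + 140 + 145 + 150 + 100 + 100 + 105 + 145 + 105 + 140 = $1275.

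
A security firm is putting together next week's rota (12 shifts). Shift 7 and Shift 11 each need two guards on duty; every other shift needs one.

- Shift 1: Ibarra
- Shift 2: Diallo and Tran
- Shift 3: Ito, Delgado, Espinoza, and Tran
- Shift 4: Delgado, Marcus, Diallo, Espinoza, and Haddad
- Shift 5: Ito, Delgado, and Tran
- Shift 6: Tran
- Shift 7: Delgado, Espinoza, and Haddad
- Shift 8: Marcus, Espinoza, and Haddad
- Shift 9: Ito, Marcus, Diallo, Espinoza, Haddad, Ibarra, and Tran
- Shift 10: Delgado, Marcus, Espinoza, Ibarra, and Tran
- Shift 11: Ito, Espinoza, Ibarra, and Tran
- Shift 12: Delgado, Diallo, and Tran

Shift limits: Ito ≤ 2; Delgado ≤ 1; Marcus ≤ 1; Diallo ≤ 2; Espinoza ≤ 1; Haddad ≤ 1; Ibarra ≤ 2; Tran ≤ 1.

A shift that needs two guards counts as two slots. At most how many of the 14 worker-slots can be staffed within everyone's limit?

Total capacity across all guards is 2+1+1+2+1+1+2+1 = 11, and 14 slots are needed, so at most 11 can be filled.
An assignment achieving 11: Shift 1→Ibarra, Shift 2→Diallo, Shift 3→Ito, Shift 4→Haddad, Shift 5→Ito, Shift 6→Tran, Shift 7→Delgado+Espinoza, Shift 8→Marcus, Shift 11→Ibarra, Shift 12→Diallo.
Loads: Ito 2/2, Delgado 1/1, Marcus 1/1, Diallo 2/2, Espinoza 1/1, Haddad 1/1, Ibarra 2/2, Tran 1/1.

11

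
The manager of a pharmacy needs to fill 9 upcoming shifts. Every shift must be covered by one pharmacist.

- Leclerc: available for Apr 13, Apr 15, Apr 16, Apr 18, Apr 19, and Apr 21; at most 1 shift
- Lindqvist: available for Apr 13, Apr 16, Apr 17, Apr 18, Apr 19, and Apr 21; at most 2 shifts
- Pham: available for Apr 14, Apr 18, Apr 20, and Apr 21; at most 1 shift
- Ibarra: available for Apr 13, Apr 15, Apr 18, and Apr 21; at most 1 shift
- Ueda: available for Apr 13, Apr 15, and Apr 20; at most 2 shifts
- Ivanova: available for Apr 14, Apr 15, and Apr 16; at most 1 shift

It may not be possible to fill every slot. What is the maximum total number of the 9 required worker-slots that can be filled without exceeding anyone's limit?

8

Total capacity across all pharmacists is 1+2+1+1+2+1 = 8, and 9 slots are needed, so at most 8 can be filled.
An assignment achieving 8: Apr 13→Ueda, Apr 14→Pham, Apr 15→Ivanova, Apr 16→Lindqvist, Apr 17→Lindqvist, Apr 18→Ibarra, Apr 19→Leclerc, Apr 20→Ueda.
Loads: Leclerc 1/1, Lindqvist 2/2, Pham 1/1, Ibarra 1/1, Ueda 2/2, Ivanova 1/1.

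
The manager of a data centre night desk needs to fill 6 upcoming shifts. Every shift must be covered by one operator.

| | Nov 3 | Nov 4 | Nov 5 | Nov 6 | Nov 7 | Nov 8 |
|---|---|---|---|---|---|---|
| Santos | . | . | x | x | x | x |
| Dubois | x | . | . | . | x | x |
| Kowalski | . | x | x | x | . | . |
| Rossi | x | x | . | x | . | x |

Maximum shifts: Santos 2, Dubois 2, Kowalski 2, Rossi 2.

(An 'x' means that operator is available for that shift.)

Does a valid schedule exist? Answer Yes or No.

One valid schedule: Nov 3→Dubois, Nov 4→Kowalski, Nov 5→Santos, Nov 6→Kowalski, Nov 7→Santos, Nov 8→Dubois.
Loads: Santos 2/2, Dubois 2/2, Kowalski 2/2, Rossi 0/2 — all within limits.

Yes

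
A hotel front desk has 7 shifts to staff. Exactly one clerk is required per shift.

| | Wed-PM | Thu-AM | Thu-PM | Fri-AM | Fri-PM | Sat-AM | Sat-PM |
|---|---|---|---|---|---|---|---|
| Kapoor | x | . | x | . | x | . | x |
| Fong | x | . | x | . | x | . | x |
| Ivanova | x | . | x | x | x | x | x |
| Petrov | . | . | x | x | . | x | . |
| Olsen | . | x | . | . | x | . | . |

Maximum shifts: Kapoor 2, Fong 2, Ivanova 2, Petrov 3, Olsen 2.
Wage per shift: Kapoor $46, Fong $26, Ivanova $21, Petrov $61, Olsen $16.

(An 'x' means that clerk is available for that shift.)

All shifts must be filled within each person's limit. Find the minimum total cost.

Thu-AM can only be covered by Olsen, so that assignment is forced.
Picking the cheapest available clerk for each shift independently would cost $137, but that ignores the shift limits.
An optimal schedule: Wed-PM→Fong, Thu-AM→Olsen, Thu-PM→Kapoor, Fri-AM→Ivanova, Fri-PM→Olsen, Sat-AM→Ivanova, Sat-PM→Fong.
Total: 26 + 16 + 46 + 21 + 16 + 21 + 26 = $172.

$172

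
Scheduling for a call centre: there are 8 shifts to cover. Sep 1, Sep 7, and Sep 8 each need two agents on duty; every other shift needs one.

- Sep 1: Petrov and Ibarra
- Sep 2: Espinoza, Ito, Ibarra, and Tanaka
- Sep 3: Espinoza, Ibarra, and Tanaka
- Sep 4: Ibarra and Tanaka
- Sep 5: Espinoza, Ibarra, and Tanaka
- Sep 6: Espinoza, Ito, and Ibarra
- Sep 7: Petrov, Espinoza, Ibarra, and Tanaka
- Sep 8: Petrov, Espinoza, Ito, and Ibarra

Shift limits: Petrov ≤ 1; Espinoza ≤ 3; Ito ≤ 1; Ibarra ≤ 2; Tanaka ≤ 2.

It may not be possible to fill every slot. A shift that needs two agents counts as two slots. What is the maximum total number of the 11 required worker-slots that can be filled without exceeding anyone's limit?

Total capacity across all agents is 1+3+1+2+2 = 9, and 11 slots are needed, so at most 9 can be filled.
An assignment achieving 9: Sep 1→Petrov+Ibarra, Sep 2→Tanaka, Sep 3→Espinoza, Sep 4→Ibarra, Sep 5→Espinoza, Sep 6→Espinoza, Sep 7→Tanaka, Sep 8→Ito.
Loads: Petrov 1/1, Espinoza 3/3, Ito 1/1, Ibarra 2/2, Tanaka 2/2.

9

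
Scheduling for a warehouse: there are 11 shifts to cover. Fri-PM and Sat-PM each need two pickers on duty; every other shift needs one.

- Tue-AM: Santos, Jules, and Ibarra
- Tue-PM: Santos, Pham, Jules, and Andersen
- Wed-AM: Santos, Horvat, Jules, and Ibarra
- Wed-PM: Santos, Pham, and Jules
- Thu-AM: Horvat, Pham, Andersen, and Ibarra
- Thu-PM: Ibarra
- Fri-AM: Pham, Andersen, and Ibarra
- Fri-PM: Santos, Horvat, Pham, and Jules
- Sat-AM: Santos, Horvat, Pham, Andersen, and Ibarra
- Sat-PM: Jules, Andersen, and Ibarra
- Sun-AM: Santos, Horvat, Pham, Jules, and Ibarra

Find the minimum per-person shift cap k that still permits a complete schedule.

With 6 pickers and 13 worker-slots to fill, someone must work at least ⌈13/6⌉ = 3 shifts, so k ≥ 3.
k = 3 works: Tue-AM→Santos, Tue-PM→Santos, Wed-AM→Horvat, Wed-PM→Santos, Thu-AM→Horvat, Thu-PM→Ibarra, Fri-AM→Pham, Fri-PM→Pham+Jules, Sat-AM→Horvat, Sat-PM→Jules+Andersen, Sun-AM→Pham.
Loads: Santos 3, Horvat 3, Pham 3, Jules 2, Andersen 1, Ibarra 1 — all ≤ 3.

3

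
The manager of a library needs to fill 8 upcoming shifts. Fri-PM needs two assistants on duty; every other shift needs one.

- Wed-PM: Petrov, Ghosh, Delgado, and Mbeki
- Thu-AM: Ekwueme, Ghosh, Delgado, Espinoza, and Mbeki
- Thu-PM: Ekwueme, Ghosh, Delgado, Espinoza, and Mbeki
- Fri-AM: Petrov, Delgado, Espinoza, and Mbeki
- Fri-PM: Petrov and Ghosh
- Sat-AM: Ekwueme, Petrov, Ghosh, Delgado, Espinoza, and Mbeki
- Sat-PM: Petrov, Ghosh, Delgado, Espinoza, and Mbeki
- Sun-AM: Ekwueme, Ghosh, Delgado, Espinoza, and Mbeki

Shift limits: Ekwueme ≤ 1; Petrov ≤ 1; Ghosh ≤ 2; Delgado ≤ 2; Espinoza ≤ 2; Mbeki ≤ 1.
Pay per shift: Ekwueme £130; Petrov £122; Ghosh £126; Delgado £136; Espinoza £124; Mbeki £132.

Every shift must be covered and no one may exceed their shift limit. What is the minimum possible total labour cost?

£1156

Fri-PM can only be covered by Petrov and Ghosh, so that assignment is forced.
Picking the cheapest available assistant for each shift independently would cost £1108, but that ignores the shift limits.
An optimal schedule: Wed-PM→Ghosh, Thu-AM→Ekwueme, Thu-PM→Delgado, Fri-AM→Delgado, Fri-PM→Petrov+Ghosh, Sat-AM→Mbeki, Sat-PM→Espinoza, Sun-AM→Espinoza.
Total: 126 + 130 + 136 + 136 + 122 + 126 + 132 + 124 + 124 = £1156.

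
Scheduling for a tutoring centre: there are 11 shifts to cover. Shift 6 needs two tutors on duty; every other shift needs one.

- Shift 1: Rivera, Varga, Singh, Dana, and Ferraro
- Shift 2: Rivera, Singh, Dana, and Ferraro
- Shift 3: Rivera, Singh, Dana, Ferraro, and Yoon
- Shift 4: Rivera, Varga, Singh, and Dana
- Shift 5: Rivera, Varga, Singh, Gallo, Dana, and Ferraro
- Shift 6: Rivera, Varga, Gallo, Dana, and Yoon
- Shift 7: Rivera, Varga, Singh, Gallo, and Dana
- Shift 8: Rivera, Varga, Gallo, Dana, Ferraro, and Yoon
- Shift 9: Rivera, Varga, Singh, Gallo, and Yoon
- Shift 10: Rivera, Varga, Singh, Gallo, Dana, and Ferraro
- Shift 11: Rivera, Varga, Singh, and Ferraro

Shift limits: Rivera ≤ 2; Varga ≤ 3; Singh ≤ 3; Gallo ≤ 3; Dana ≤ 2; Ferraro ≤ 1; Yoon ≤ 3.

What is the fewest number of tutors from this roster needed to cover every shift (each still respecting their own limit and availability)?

12 slots to fill and no one can take more than 3, so at least ⌈12/3⌉ = 4 tutors are needed.
Varga, Singh, Gallo, and Yoon alone can cover everything: Shift 1→Varga, Shift 2→Singh, Shift 3→Singh, Shift 4→Varga, Shift 5→Singh, Shift 6→Gallo+Yoon, Shift 7→Gallo, Shift 8→Yoon, Shift 9→Yoon, Shift 10→Gallo, Shift 11→Varga.

4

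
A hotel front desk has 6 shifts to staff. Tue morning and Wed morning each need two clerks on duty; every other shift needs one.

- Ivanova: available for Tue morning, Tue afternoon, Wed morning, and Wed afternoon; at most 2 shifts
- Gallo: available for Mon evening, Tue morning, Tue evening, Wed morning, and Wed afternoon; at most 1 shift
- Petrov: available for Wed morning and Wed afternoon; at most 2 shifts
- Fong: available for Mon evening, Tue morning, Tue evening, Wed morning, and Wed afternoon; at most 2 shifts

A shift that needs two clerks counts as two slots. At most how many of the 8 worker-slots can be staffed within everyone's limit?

Total capacity across all clerks is 2+1+2+2 = 7, and 8 slots are needed, so at most 7 can be filled.
An assignment achieving 7: Mon evening→Gallo, Tue morning→Ivanova+Fong, Tue afternoon→Ivanova, Tue evening→Fong, Wed morning→Petrov, Wed afternoon→Petrov.
Loads: Ivanova 2/2, Gallo 1/1, Petrov 2/2, Fong 2/2.

7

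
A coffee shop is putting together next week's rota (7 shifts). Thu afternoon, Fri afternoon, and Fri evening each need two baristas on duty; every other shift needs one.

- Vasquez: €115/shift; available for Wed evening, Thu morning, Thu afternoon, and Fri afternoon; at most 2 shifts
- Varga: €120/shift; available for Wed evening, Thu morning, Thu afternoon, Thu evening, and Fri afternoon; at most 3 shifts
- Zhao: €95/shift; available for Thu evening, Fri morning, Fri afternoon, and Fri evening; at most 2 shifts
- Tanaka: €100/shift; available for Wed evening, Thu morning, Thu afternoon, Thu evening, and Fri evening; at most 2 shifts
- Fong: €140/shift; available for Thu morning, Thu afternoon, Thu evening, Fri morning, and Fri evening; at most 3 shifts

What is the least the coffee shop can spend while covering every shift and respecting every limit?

Picking the cheapest available barista for each shift independently would cost €1010, but that ignores the shift limits.
An optimal schedule: Wed evening→Vasquez, Thu morning→Varga, Thu afternoon→Tanaka+Fong, Thu evening→Varga, Fri morning→Zhao, Fri afternoon→Vasquez+Varga, Fri evening→Zhao+Tanaka.
Total: 115 + 120 + 100 + 140 + 120 + 95 + 115 + 120 + 95 + 100 = €1120.

€1120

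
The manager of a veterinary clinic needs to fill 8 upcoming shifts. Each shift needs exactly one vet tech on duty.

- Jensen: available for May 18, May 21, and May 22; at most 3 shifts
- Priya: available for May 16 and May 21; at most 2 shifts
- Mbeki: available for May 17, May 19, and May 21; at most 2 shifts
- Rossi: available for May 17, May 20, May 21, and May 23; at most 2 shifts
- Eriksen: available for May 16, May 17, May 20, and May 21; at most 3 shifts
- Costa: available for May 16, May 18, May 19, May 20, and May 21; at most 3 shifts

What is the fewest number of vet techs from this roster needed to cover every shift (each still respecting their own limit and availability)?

3

8 slots to fill and no one can take more than 3, so at least ⌈8/3⌉ = 3 vet techs are needed.
Jensen, Rossi, and Costa alone can cover everything: May 16→Costa, May 17→Rossi, May 18→Jensen, May 19→Costa, May 20→Costa, May 21→Jensen, May 22→Jensen, May 23→Rossi.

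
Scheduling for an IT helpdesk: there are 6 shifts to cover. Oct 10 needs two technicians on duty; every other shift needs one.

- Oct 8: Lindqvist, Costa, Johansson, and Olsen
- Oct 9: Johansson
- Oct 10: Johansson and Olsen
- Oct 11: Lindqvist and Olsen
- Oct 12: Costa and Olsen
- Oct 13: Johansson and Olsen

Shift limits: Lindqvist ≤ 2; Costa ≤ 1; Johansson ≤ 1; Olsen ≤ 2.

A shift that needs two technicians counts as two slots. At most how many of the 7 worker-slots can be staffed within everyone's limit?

Total capacity across all technicians is 2+1+1+2 = 6, and 7 slots are needed, so at most 6 can be filled.
An assignment achieving 6: Oct 8→Lindqvist, Oct 9→Johansson, Oct 10→Olsen, Oct 11→Lindqvist, Oct 12→Costa, Oct 13→Olsen.
Loads: Lindqvist 2/2, Costa 1/1, Johansson 1/1, Olsen 2/2.

6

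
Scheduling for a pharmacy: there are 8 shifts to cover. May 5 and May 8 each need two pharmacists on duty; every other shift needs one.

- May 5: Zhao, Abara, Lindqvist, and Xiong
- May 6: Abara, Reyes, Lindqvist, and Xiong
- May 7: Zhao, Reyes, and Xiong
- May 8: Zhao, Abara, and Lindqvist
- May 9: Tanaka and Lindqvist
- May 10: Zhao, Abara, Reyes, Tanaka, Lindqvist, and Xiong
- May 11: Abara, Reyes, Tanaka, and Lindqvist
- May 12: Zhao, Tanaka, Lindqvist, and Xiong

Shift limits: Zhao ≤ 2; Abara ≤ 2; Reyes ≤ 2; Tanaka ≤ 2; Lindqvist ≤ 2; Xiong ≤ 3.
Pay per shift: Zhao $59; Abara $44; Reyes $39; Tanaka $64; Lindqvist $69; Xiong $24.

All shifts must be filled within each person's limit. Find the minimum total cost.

$420

Picking the cheapest available pharmacist for each shift independently would cost $370, but that ignores the shift limits.
An optimal schedule: May 5→Abara+Zhao, May 6→Xiong, May 7→Xiong, May 8→Abara+Zhao, May 9→Tanaka, May 10→Reyes, May 11→Reyes, May 12→Xiong.
Total: 44 + 59 + 24 + 24 + 44 + 59 + 64 + 39 + 39 + 24 = $420.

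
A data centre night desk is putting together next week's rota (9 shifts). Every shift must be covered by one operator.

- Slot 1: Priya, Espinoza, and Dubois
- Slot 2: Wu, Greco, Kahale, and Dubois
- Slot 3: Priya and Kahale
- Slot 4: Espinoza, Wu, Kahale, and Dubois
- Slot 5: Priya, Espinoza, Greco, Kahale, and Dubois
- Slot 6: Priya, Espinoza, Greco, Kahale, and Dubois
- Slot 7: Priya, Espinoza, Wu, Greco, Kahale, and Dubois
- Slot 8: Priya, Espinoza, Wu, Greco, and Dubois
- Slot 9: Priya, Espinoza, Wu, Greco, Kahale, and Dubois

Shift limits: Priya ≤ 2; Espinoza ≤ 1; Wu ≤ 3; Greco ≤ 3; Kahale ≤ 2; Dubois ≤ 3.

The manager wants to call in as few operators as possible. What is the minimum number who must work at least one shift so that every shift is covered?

4

9 slots to fill and no one can take more than 3, so at least ⌈9/3⌉ = 3 operators are needed.
No set of 3 operators can cover every shift (each such set leaves at least one shift with no one available or exceeds a cap).
Priya, Espinoza, Wu, and Greco alone can cover everything: Slot 1→Priya, Slot 2→Wu, Slot 3→Priya, Slot 4→Espinoza, Slot 5→Greco, Slot 6→Greco, Slot 7→Wu, Slot 8→Wu, Slot 9→Greco.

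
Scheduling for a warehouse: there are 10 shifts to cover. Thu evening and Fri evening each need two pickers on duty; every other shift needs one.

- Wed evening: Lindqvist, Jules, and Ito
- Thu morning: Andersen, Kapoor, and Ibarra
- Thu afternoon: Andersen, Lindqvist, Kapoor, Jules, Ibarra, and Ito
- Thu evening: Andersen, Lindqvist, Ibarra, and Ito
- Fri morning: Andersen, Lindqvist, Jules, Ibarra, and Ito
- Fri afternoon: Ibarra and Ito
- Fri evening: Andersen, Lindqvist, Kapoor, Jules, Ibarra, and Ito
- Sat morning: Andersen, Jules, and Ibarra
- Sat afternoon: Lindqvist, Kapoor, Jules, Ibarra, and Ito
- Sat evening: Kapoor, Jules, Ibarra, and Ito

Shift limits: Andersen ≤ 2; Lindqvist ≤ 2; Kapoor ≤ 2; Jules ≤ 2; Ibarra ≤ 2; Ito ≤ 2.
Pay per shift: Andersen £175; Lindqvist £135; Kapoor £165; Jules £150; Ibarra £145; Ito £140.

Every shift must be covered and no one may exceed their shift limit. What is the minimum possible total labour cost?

Picking the cheapest available picker for each shift independently would cost £1660, but that ignores the shift limits.
An optimal schedule: Wed evening→Lindqvist, Thu morning→Andersen, Thu afternoon→Jules, Thu evening→Ibarra+Ito, Fri morning→Lindqvist, Fri afternoon→Ibarra, Fri evening→Jules+Ito, Sat morning→Andersen, Sat afternoon→Kapoor, Sat evening→Kapoor.
Total: 135 + 175 + 150 + 145 + 140 + 135 + 145 + 150 + 140 + 175 + 165 + 165 = £1820.

£1820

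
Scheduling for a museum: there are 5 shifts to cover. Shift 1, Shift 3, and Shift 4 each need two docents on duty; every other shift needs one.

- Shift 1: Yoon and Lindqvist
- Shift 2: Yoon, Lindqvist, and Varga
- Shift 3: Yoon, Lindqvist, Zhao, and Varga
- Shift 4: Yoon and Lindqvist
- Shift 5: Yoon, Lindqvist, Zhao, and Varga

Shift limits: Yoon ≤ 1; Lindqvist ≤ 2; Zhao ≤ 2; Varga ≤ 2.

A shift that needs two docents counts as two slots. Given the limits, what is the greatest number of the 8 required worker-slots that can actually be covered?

7

Total capacity across all docents is 1+2+2+2 = 7, and 8 slots are needed, so at most 7 can be filled.
An assignment achieving 7: Shift 1→Yoon+Lindqvist, Shift 2→Varga, Shift 3→Zhao+Varga, Shift 4→Lindqvist, Shift 5→Zhao.
Loads: Yoon 1/1, Lindqvist 2/2, Zhao 2/2, Varga 2/2.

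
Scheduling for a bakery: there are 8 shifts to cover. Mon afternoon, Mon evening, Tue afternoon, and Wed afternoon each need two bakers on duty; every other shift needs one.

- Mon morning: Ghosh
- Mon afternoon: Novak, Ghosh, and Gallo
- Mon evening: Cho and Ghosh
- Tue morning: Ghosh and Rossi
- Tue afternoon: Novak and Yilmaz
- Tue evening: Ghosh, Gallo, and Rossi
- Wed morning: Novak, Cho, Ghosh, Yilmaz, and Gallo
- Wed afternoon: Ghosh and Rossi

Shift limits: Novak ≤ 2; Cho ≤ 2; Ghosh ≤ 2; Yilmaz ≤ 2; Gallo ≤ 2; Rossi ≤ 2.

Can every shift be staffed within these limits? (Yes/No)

Total capacity is 12 and 12 slots are needed, so capacity alone doesn't rule it out.
Shifts {Mon morning, Mon evening, Wed afternoon} need 5 worker-slots in total, but the bakers available for any of those shifts (Cho, Ghosh, and Rossi) can supply at most 4 among them. So no valid schedule exists.

No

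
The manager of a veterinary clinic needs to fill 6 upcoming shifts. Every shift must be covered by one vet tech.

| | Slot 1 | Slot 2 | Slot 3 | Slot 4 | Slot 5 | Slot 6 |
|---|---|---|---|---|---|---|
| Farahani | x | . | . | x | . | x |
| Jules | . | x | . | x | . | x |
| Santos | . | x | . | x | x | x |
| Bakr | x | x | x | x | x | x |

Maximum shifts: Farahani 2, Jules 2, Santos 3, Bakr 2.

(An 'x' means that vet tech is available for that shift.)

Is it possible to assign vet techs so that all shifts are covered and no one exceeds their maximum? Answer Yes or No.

Yes

Slot 3 can only be covered by Bakr, so that assignment is forced.
One valid schedule: Slot 1→Farahani, Slot 2→Jules, Slot 3→Bakr, Slot 4→Farahani, Slot 5→Santos, Slot 6→Jules.
Loads: Farahani 2/2, Jules 2/2, Santos 1/3, Bakr 1/2 — all within limits.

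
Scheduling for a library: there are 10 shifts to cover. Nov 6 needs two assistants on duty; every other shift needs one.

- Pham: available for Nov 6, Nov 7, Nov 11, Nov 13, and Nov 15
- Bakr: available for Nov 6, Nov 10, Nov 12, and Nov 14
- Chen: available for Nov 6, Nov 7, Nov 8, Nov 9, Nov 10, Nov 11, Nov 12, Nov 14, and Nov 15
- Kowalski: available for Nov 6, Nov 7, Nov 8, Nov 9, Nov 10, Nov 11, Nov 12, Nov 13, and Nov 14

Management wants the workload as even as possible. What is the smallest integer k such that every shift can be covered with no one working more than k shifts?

3

With 4 assistants and 11 worker-slots to fill, someone must work at least ⌈11/4⌉ = 3 shifts, so k ≥ 3.
k = 3 works: Nov 6→Bakr+Kowalski, Nov 7→Pham, Nov 8→Chen, Nov 9→Chen, Nov 10→Bakr, Nov 11→Chen, Nov 12→Bakr, Nov 13→Pham, Nov 14→Kowalski, Nov 15→Pham.
Loads: Pham 3, Bakr 3, Chen 3, Kowalski 2 — all ≤ 3.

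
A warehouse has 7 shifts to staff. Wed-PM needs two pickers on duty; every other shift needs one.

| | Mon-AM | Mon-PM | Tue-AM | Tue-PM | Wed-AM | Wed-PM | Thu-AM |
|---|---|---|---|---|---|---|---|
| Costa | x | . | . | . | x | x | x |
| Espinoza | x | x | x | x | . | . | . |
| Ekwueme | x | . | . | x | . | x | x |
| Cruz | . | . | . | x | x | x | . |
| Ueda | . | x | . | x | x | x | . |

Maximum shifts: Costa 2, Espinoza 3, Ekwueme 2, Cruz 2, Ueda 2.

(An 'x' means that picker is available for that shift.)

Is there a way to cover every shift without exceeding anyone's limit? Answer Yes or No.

Yes

Tue-AM can only be covered by Espinoza, so that assignment is forced.
One valid schedule: Mon-AM→Costa, Mon-PM→Espinoza, Tue-AM→Espinoza, Tue-PM→Espinoza, Wed-AM→Cruz, Wed-PM→Ekwueme+Cruz, Thu-AM→Costa.
Loads: Costa 2/2, Espinoza 3/3, Ekwueme 1/2, Cruz 2/2, Ueda 0/2 — all within limits.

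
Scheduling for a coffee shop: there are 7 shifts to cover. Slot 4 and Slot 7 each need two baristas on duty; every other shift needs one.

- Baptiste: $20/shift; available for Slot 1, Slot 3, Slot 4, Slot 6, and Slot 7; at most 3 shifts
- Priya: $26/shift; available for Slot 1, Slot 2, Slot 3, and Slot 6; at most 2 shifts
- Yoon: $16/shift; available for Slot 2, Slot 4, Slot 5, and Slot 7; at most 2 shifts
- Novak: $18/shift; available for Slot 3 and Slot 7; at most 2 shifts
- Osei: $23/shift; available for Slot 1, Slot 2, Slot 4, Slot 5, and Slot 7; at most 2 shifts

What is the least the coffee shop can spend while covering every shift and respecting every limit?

Picking the cheapest available barista for each shift independently would cost $160, but that ignores the shift limits.
An optimal schedule: Slot 1→Baptiste, Slot 2→Yoon, Slot 3→Novak, Slot 4→Baptiste+Osei, Slot 5→Yoon, Slot 6→Baptiste, Slot 7→Novak+Osei.
Total: 20 + 16 + 18 + 20 + 23 + 16 + 20 + 18 + 23 = $174.

$174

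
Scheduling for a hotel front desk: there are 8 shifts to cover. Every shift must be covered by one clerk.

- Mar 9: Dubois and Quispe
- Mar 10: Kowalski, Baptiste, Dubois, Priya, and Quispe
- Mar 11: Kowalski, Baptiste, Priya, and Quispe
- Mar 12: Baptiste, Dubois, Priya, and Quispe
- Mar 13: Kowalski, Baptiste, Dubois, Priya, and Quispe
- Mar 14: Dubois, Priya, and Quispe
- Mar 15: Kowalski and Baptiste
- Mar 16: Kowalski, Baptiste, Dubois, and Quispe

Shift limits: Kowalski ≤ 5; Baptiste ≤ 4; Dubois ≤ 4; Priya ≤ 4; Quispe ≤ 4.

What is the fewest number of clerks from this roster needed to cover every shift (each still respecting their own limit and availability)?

8 slots to fill and no one can take more than 5, so at least ⌈8/5⌉ = 2 clerks are needed.
Kowalski and Dubois alone can cover everything: Mar 9→Dubois, Mar 10→Kowalski, Mar 11→Kowalski, Mar 12→Dubois, Mar 13→Kowalski, Mar 14→Dubois, Mar 15→Kowalski, Mar 16→Kowalski.

2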